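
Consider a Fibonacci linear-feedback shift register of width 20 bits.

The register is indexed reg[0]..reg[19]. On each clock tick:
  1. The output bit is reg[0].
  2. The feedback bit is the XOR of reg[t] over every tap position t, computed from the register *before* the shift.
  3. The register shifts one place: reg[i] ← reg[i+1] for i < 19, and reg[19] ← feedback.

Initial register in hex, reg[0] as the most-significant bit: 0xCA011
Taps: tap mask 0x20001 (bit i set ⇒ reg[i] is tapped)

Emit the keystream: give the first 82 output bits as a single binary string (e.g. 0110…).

tick  register→output (feedback)
  0  11001010000000010001→1 (1)
  1  10010100000000100011→1 (1)
  2  00101000000001000111→0 (1)
  3  01010000000010001111→0 (1)
  4  10100000000100011111→1 (0)
  5  01000000001000111110→0 (1)
  6  10000000010001111101→1 (0)
  7  00000000100011111010→0 (0)
  8  00000001000111110100→0 (1)
  9  00000010001111101001→0 (0)
 10  00000100011111010010→0 (0)
 11  00001000111110100100→0 (1)
 12  00010001111101001001→0 (0)
 13  00100011111010010010→0 (0)
 14  01000111110100100100→0 (1)
 15  10001111101001001001→1 (1)
 16  00011111010010010011→0 (0)
 17  00111110100100100110→0 (1)
 18  01111101001001001101→0 (1)
 19  11111010010010011011→1 (1)
 20  11110100100100110111→1 (0)
 21  11101001001001101110→1 (0)
 22  11010010010011011100→1 (0)
 23  10100100100110111000→1 (1)
 24  01001001001101110001→0 (0)
 25  10010010011011100010→1 (1)
 26  00100100110111000101→0 (1)
 27  01001001101110001011→0 (0)
 28  10010011011100010110→1 (0)
 29  00100110111000101100→0 (1)
 30  01001101110001011001→0 (0)
 31  10011011100010110010→1 (1)
 32  00110111000101100101→0 (1)
 33  01101110001011001011→0 (0)
 34  11011100010110010110→1 (0)
 35  10111000101100101100→1 (0)
 36  01110001011001011000→0 (0)
 37  11100010110010110000→1 (1)
 38  11000101100101100001→1 (1)
 39  10001011001011000011→1 (1)
 40  00010110010110000111→0 (1)
 41  00101100101100001111→0 (1)
 42  01011001011000011111→0 (1)
 43  10110010110000111111→1 (0)
 44  01100101100001111110→0 (1)
 45  11001011000011111101→1 (0)
 46  10010110000111111010→1 (1)
 47  00101100001111110101→0 (1)
 48  01011000011111101011→0 (0)
 49  10110000111111010110→1 (0)
 50  01100001111110101100→0 (1)
 51  11000011111101011001→1 (1)
 52  10000111111010110011→1 (1)
 53  00001111110101100111→0 (1)
 54  00011111101011001111→0 (1)
 55  00111111010110011111→0 (1)
 56  01111110101100111111→0 (1)
 57  11111101011001111111→1 (0)
 58  11111010110011111110→1 (0)
 59  11110101100111111100→1 (0)
 60  11101011001111111000→1 (1)
 61  11010110011111110001→1 (1)
 62  10101100111111100011→1 (1)
 63  01011001111111000111→0 (1)
 64  10110011111110001111→1 (0)
 65  01100111111100011110→0 (1)
 66  11001111111000111101→1 (0)
 67  10011111110001111010→1 (1)
 68  00111111100011110101→0 (1)
 69  01111111000111101011→0 (0)
 70  11111110001111010110→1 (0)
 71  11111100011110101100→1 (0)
 72  11111000111101011000→1 (1)
 73  11110001111010110001→1 (1)
 74  11100011110101100011→1 (1)
 75  11000111101011000111→1 (0)
 76  10001111010110001110→1 (0)
 77  00011110101100011100→0 (1)
 78  00111101011000111001→0 (0)
 79  01111010110001110010→0 (0)
 80  11110101100011100100→1 (0)
 81  11101011000111001000→1 (1)

1100101000000001000111110100100100110111000101100101100001111110101100111111100011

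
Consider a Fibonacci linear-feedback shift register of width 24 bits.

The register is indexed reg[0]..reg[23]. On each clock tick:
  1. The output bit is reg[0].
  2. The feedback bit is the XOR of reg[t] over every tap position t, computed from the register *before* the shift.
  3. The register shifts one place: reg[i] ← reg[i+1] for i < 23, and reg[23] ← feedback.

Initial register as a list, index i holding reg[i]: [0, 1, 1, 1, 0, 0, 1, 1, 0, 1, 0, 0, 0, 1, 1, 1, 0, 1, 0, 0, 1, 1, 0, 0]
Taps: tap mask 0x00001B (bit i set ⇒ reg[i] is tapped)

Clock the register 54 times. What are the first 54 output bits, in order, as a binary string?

k : reg_k → out_k, fb_k
0: 011100110100011101001100 → 0, fb=0
1: 111001101000111010011000 → 1, fb=0
2: 110011010001110100110000 → 1, fb=1
3: 100110100011101001100001 → 1, fb=1
4: 001101000111010011000011 → 0, fb=1
5: 011010001110100110000111 → 0, fb=0
6: 110100011101001100001110 → 1, fb=1
7: 101000111010011000011101 → 1, fb=1
8: 010001110100110000111011 → 0, fb=1
9: 100011101001100001110111 → 1, fb=0
10: 000111010011000011101110 → 0, fb=0
11: 001110100110000111011100 → 0, fb=0
12: 011101001100001110111000 → 0, fb=0
13: 111010011000011101110000 → 1, fb=1
14: 110100110000111011100001 → 1, fb=1
15: 101001100001110111000011 → 1, fb=1
16: 010011000011101110000111 → 0, fb=0
17: 100110000111011100001110 → 1, fb=1
18: 001100001110111000011101 → 0, fb=1
19: 011000011101110000111011 → 0, fb=1
20: 110000111011100001110111 → 1, fb=0
21: 100001110111000011101110 → 1, fb=1
22: 000011101110000111011101 → 0, fb=1
23: 000111011100001110111011 → 0, fb=0
24: 001110111000011101110110 → 0, fb=0
25: 011101110000111011101100 → 0, fb=0
26: 111011100001110111011000 → 1, fb=1
27: 110111000011101110110001 → 1, fb=0
28: 101110000111011101100010 → 1, fb=1
29: 011100001110111011000101 → 0, fb=0
30: 111000011101110110001010 → 1, fb=0
31: 110000111011101100010100 → 1, fb=0
32: 100001110111011000101000 → 1, fb=1
33: 000011101110110001010001 → 0, fb=1
34: 000111011101100010100011 → 0, fb=0
35: 001110111011000101000110 → 0, fb=0
36: 011101110110001010001100 → 0, fb=0
37: 111011101100010100011000 → 1, fb=1
38: 110111011000101000110001 → 1, fb=0
39: 101110110001010001100010 → 1, fb=1
40: 011101100010100011000101 → 0, fb=0
41: 111011000101000110001010 → 1, fb=1
42: 110110001010001100010101 → 1, fb=0
43: 101100010100011000101010 → 1, fb=0
44: 011000101000110001010100 → 0, fb=1
45: 110001010001100010101001 → 1, fb=0
46: 100010100011000101010010 → 1, fb=0
47: 000101000110001010100100 → 0, fb=1
48: 001010001100010101001001 → 0, fb=1
49: 010100011000101010010011 → 0, fb=0
50: 101000110001010100100110 → 1, fb=1
51: 010001100010101001001101 → 0, fb=1
52: 100011000101010010011011 → 1, fb=0
53: 000110001010100100110110 → 0, fb=0

011100110100011101001100001110111000011101110110001010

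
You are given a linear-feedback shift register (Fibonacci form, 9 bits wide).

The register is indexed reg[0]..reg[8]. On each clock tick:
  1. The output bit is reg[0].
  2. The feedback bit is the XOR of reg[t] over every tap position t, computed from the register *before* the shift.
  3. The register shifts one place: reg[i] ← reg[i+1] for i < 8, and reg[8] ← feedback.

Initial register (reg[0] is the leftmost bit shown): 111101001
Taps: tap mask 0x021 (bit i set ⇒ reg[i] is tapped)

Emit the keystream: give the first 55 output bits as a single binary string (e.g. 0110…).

1111010010110001010011000110000000110011001010110010011

step | reg (before) | out | fb
   0 | 111101001 | 1 | 0
   1 | 111010010 | 1 | 1
   2 | 110100101 | 1 | 1
   3 | 101001011 | 1 | 0
   4 | 010010110 | 0 | 0
   5 | 100101100 | 1 | 0
   6 | 001011000 | 0 | 1
   7 | 010110001 | 0 | 0
   8 | 101100010 | 1 | 1
   9 | 011000101 | 0 | 0
  10 | 110001010 | 1 | 0
  11 | 100010100 | 1 | 1
  12 | 000101001 | 0 | 1
  13 | 001010011 | 0 | 0
  14 | 010100110 | 0 | 0
  15 | 101001100 | 1 | 0
  16 | 010011000 | 0 | 1
  17 | 100110001 | 1 | 1
  18 | 001100011 | 0 | 0
  19 | 011000110 | 0 | 0
  20 | 110001100 | 1 | 0
  21 | 100011000 | 1 | 0
  22 | 000110000 | 0 | 0
  23 | 001100000 | 0 | 0
  24 | 011000000 | 0 | 0
  25 | 110000000 | 1 | 1
  26 | 100000001 | 1 | 1
  27 | 000000011 | 0 | 0
  28 | 000000110 | 0 | 0
  29 | 000001100 | 0 | 1
  30 | 000011001 | 0 | 1
  31 | 000110011 | 0 | 0
  32 | 001100110 | 0 | 0
  33 | 011001100 | 0 | 1
  34 | 110011001 | 1 | 0
  35 | 100110010 | 1 | 1
  36 | 001100101 | 0 | 0
  37 | 011001010 | 0 | 1
  38 | 110010101 | 1 | 1
  39 | 100101011 | 1 | 0
  40 | 001010110 | 0 | 0
  41 | 010101100 | 0 | 1
  42 | 101011001 | 1 | 0
  43 | 010110010 | 0 | 0
  44 | 101100100 | 1 | 1
  45 | 011001001 | 0 | 1
  46 | 110010011 | 1 | 1
  47 | 100100111 | 1 | 1
  48 | 001001111 | 0 | 1
  49 | 010011111 | 0 | 1
  50 | 100111111 | 1 | 0
  51 | 001111110 | 0 | 1
  52 | 011111101 | 0 | 1
  53 | 111111011 | 1 | 0
  54 | 111110110 | 1 | 1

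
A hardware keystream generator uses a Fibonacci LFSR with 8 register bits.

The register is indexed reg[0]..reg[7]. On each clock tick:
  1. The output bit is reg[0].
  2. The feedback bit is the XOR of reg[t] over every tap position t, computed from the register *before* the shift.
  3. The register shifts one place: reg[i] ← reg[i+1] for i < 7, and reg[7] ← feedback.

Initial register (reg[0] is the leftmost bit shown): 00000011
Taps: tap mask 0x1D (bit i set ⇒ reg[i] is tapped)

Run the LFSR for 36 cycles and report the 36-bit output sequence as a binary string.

000000110010010011011100100000101011

k : reg_k → out_k, fb_k
0: 00000011 → 0, fb=0
1: 00000110 → 0, fb=0
2: 00001100 → 0, fb=1
3: 00011001 → 0, fb=0
4: 00110010 → 0, fb=0
5: 01100100 → 0, fb=1
6: 11001001 → 1, fb=0
7: 10010010 → 1, fb=0
8: 00100100 → 0, fb=1
9: 01001001 → 0, fb=1
10: 10010011 → 1, fb=0
11: 00100110 → 0, fb=1
12: 01001101 → 0, fb=1
13: 10011011 → 1, fb=1
14: 00110111 → 0, fb=0
15: 01101110 → 0, fb=0
16: 11011100 → 1, fb=1
17: 10111001 → 1, fb=0
18: 01110010 → 0, fb=0
19: 11100100 → 1, fb=0
20: 11001000 → 1, fb=0
21: 10010000 → 1, fb=0
22: 00100000 → 0, fb=1
23: 01000001 → 0, fb=0
24: 10000010 → 1, fb=1
25: 00000101 → 0, fb=0
26: 00001010 → 0, fb=1
27: 00010101 → 0, fb=1
28: 00101011 → 0, fb=0
29: 01010110 → 0, fb=1
30: 10101101 → 1, fb=1
31: 01011011 → 0, fb=0
32: 10110110 → 1, fb=1
33: 01101101 → 0, fb=0
34: 11011010 → 1, fb=1
35: 10110101 → 1, fb=1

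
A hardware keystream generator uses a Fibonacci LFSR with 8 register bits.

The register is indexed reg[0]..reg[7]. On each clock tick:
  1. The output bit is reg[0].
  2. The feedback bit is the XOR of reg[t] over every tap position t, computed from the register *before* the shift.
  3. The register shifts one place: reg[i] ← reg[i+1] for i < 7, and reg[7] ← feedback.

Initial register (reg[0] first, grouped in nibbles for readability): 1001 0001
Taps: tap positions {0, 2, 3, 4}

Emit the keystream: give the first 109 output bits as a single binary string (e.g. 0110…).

step | reg (before) | out | fb
   0 | 10010001 | 1 | 0
   1 | 00100010 | 0 | 1
   2 | 01000101 | 0 | 0
   3 | 10001010 | 1 | 0
   4 | 00010100 | 0 | 1
   5 | 00101001 | 0 | 0
   6 | 01010010 | 0 | 1
   7 | 10100101 | 1 | 0
   8 | 01001010 | 0 | 1
   9 | 10010101 | 1 | 0
  10 | 00101010 | 0 | 0
  11 | 01010100 | 0 | 1
  12 | 10101001 | 1 | 1
  13 | 01010011 | 0 | 1
  14 | 10100111 | 1 | 0
  15 | 01001110 | 0 | 1
  16 | 10011101 | 1 | 1
  17 | 00111011 | 0 | 1
  18 | 01110111 | 0 | 0
  19 | 11101110 | 1 | 1
  20 | 11011101 | 1 | 1
  21 | 10111011 | 1 | 0
  22 | 01110110 | 0 | 0
  23 | 11101100 | 1 | 1
  24 | 11011001 | 1 | 1
  25 | 10110011 | 1 | 1
  26 | 01100111 | 0 | 1
  27 | 11001111 | 1 | 0
  28 | 10011110 | 1 | 1
  29 | 00111101 | 0 | 1
  30 | 01111011 | 0 | 1
  31 | 11110111 | 1 | 1
  32 | 11101111 | 1 | 1
  33 | 11011111 | 1 | 1
  34 | 10111111 | 1 | 0
  35 | 01111110 | 0 | 1
  36 | 11111101 | 1 | 0
  37 | 11111010 | 1 | 0
  38 | 11110100 | 1 | 1
  39 | 11101001 | 1 | 1
  40 | 11010011 | 1 | 0
  41 | 10100110 | 1 | 0
  42 | 01001100 | 0 | 1
  43 | 10011001 | 1 | 1
  44 | 00110011 | 0 | 0
  45 | 01100110 | 0 | 1
  46 | 11001101 | 1 | 0
  47 | 10011010 | 1 | 1
  48 | 00110101 | 0 | 0
  49 | 01101010 | 0 | 0
  50 | 11010100 | 1 | 0
  51 | 10101000 | 1 | 1
  52 | 01010001 | 0 | 1
  53 | 10100011 | 1 | 0
  54 | 01000110 | 0 | 0
  55 | 10001100 | 1 | 0
  56 | 00011000 | 0 | 0
  57 | 00110000 | 0 | 0
  58 | 01100000 | 0 | 1
  59 | 11000001 | 1 | 1
  60 | 10000011 | 1 | 1
  61 | 00000111 | 0 | 0
  62 | 00001110 | 0 | 1
  63 | 00011101 | 0 | 0
  64 | 00111010 | 0 | 1
  65 | 01110101 | 0 | 0
  66 | 11101010 | 1 | 1
  67 | 11010101 | 1 | 0
  68 | 10101010 | 1 | 1
  69 | 01010101 | 0 | 1
  70 | 10101011 | 1 | 1
  71 | 01010111 | 0 | 1
  72 | 10101111 | 1 | 1
  73 | 01011111 | 0 | 0
  74 | 10111110 | 1 | 0
  75 | 01111100 | 0 | 1
  76 | 11111001 | 1 | 0
  77 | 11110010 | 1 | 1
  78 | 11100101 | 1 | 0
  79 | 11001010 | 1 | 0
  80 | 10010100 | 1 | 0
  81 | 00101000 | 0 | 0
  82 | 01010000 | 0 | 1
  83 | 10100001 | 1 | 0
  84 | 01000010 | 0 | 0
  85 | 10000100 | 1 | 1
  86 | 00001001 | 0 | 1
  87 | 00010011 | 0 | 1
  88 | 00100111 | 0 | 1
  89 | 01001111 | 0 | 1
  90 | 10011111 | 1 | 1
  91 | 00111111 | 0 | 1
  92 | 01111111 | 0 | 1
  93 | 11111111 | 1 | 0
  94 | 11111110 | 1 | 0
  95 | 11111100 | 1 | 0
  96 | 11111000 | 1 | 0
  97 | 11110000 | 1 | 1
  98 | 11100001 | 1 | 0
  99 | 11000010 | 1 | 1
 100 | 10000101 | 1 | 1
 101 | 00001011 | 0 | 1
 102 | 00010111 | 0 | 1
 103 | 00101111 | 0 | 0
 104 | 01011110 | 0 | 0
 105 | 10111100 | 1 | 0
 106 | 01111000 | 0 | 1
 107 | 11110001 | 1 | 1
 108 | 11100011 | 1 | 0

1001000101001010100111011101100111101111110100110011010100011000001110101010111110010100001001111111100001011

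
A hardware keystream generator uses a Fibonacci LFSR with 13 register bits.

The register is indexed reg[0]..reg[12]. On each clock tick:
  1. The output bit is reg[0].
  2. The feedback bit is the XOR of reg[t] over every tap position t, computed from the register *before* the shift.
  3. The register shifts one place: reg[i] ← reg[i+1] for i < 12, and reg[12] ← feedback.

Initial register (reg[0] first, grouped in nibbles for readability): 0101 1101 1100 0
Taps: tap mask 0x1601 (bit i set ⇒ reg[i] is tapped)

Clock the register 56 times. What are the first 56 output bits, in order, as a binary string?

01011101110001000011001001110000111111010101000010100111

k : reg_k → out_k, fb_k
0: 0101110111000 → 0, fb=1
1: 1011101110001 → 1, fb=0
2: 0111011100010 → 0, fb=0
3: 1110111000100 → 1, fb=0
4: 1101110001000 → 1, fb=0
5: 1011100010000 → 1, fb=1
6: 0111000100001 → 0, fb=1
7: 1110001000011 → 1, fb=0
8: 1100010000110 → 1, fb=0
9: 1000100001100 → 1, fb=1
10: 0001000011001 → 0, fb=0
11: 0010000110010 → 0, fb=0
12: 0100001100100 → 0, fb=1
13: 1000011001001 → 1, fb=1
14: 0000110010011 → 0, fb=1
15: 0001100100111 → 0, fb=0
16: 0011001001110 → 0, fb=0
17: 0110010011100 → 0, fb=0
18: 1100100111000 → 1, fb=0
19: 1001001110000 → 1, fb=1
20: 0010011100001 → 0, fb=1
21: 0100111000011 → 0, fb=1
22: 1001110000111 → 1, fb=1
23: 0011100001111 → 0, fb=1
24: 0111000011111 → 0, fb=1
25: 1110000111111 → 1, fb=0
26: 1100001111110 → 1, fb=1
27: 1000011111101 → 1, fb=0
28: 0000111111010 → 0, fb=1
29: 0001111110101 → 0, fb=0
30: 0011111101010 → 0, fb=1
31: 0111111010101 → 0, fb=0
32: 1111110101010 → 1, fb=0
33: 1111101010100 → 1, fb=0
34: 1111010101000 → 1, fb=0
35: 1110101010000 → 1, fb=1
36: 1101010100001 → 1, fb=0
37: 1010101000010 → 1, fb=1
38: 0101010000101 → 0, fb=0
39: 1010100001010 → 1, fb=0
40: 0101000010100 → 0, fb=1
41: 1010000101001 → 1, fb=1
42: 0100001010011 → 0, fb=1
43: 1000010100111 → 1, fb=1
44: 0000101001111 → 0, fb=1
45: 0001010011111 → 0, fb=1
46: 0010100111111 → 0, fb=1
47: 0101001111111 → 0, fb=1
48: 1010011111111 → 1, fb=0
49: 0100111111110 → 0, fb=0
50: 1001111111100 → 1, fb=1
51: 0011111111001 → 0, fb=0
52: 0111111110010 → 0, fb=0
53: 1111111100100 → 1, fb=0
54: 1111111001000 → 1, fb=0
55: 1111110010000 → 1, fb=1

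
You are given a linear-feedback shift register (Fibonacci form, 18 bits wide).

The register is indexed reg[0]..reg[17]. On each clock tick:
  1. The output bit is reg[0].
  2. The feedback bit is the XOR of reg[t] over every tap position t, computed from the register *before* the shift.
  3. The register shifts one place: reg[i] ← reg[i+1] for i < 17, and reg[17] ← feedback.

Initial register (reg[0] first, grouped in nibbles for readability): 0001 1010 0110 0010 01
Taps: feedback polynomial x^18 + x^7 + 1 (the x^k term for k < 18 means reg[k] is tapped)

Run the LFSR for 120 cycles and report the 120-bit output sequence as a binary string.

000110100110001001001010110100011100100010001101011000111000111100101001000001101110101010011100111010010011101000011101

step | reg (before) | out | fb
   0 | 000110100110001001 | 0 | 0
   1 | 001101001100010010 | 0 | 0
   2 | 011010011000100100 | 0 | 1
   3 | 110100110001001001 | 1 | 0
   4 | 101001100010010010 | 1 | 1
   5 | 010011000100100101 | 0 | 0
   6 | 100110001001001010 | 1 | 1
   7 | 001100010010010101 | 0 | 1
   8 | 011000100100101011 | 0 | 0
   9 | 110001001001010110 | 1 | 1
  10 | 100010010010101101 | 1 | 0
  11 | 000100100101011010 | 0 | 0
  12 | 001001001010110100 | 0 | 0
  13 | 010010010101101000 | 0 | 1
  14 | 100100101011010001 | 1 | 1
  15 | 001001010110100011 | 0 | 1
  16 | 010010101101000111 | 0 | 0
  17 | 100101011010001110 | 1 | 0
  18 | 001010110100011100 | 0 | 1
  19 | 010101101000111001 | 0 | 0
  20 | 101011010001110010 | 1 | 0
  21 | 010110100011100100 | 0 | 0
  22 | 101101000111001000 | 1 | 1
  23 | 011010001110010001 | 0 | 0
  24 | 110100011100100010 | 1 | 0
  25 | 101000111001000100 | 1 | 0
  26 | 010001110010001000 | 0 | 1
  27 | 100011100100010001 | 1 | 1
  28 | 000111001000100011 | 0 | 0
  29 | 001110010001000110 | 0 | 1
  30 | 011100100010001101 | 0 | 0
  31 | 111001000100011010 | 1 | 1
  32 | 110010001000110101 | 1 | 1
  33 | 100100010001101011 | 1 | 0
  34 | 001000100011010110 | 0 | 0
  35 | 010001000110101100 | 0 | 0
  36 | 100010001101011000 | 1 | 1
  37 | 000100011010110001 | 0 | 1
  38 | 001000110101100011 | 0 | 1
  39 | 010001101011000111 | 0 | 0
  40 | 100011010110001110 | 1 | 0
  41 | 000110101100011100 | 0 | 0
  42 | 001101011000111000 | 0 | 1
  43 | 011010110001110001 | 0 | 1
  44 | 110101100011100011 | 1 | 1
  45 | 101011000111000111 | 1 | 1
  46 | 010110001110001111 | 0 | 0
  47 | 101100011100011110 | 1 | 0
  48 | 011000111000111100 | 0 | 1
  49 | 110001110001111001 | 1 | 0
  50 | 100011100011110010 | 1 | 1
  51 | 000111000111100101 | 0 | 0
  52 | 001110001111001010 | 0 | 0
  53 | 011100011110010100 | 0 | 1
  54 | 111000111100101001 | 1 | 0
  55 | 110001111001010010 | 1 | 0
  56 | 100011110010100100 | 1 | 0
  57 | 000111100101001000 | 0 | 0
  58 | 001111001010010000 | 0 | 0
  59 | 011110010100100000 | 0 | 1
  60 | 111100101001000001 | 1 | 1
  61 | 111001010010000011 | 1 | 0
  62 | 110010100100000110 | 1 | 1
  63 | 100101001000001101 | 1 | 1
  64 | 001010010000011011 | 0 | 1
  65 | 010100100000110111 | 0 | 0
  66 | 101001000001101110 | 1 | 1
  67 | 010010000011011101 | 0 | 0
  68 | 100100000110111010 | 1 | 1
  69 | 001000001101110101 | 0 | 0
  70 | 010000011011101010 | 0 | 1
  71 | 100000110111010101 | 1 | 0
  72 | 000001101110101010 | 0 | 0
  73 | 000011011101010100 | 0 | 1
  74 | 000110111010101001 | 0 | 1
  75 | 001101110101010011 | 0 | 1
  76 | 011011101010100111 | 0 | 0
  77 | 110111010101001110 | 1 | 0
  78 | 101110101010011100 | 1 | 1
  79 | 011101010100111001 | 0 | 1
  80 | 111010101001110011 | 1 | 1
  81 | 110101010011100111 | 1 | 0
  82 | 101010100111001110 | 1 | 1
  83 | 010101001110011101 | 0 | 0
  84 | 101010011100111010 | 1 | 0
  85 | 010100111001110100 | 0 | 1
  86 | 101001110011101001 | 1 | 0
  87 | 010011100111010010 | 0 | 0
  88 | 100111001110100100 | 1 | 1
  89 | 001110011101001001 | 0 | 1
  90 | 011100111010010011 | 0 | 1
  91 | 111001110100100111 | 1 | 0
  92 | 110011101001001110 | 1 | 1
  93 | 100111010010011101 | 1 | 0
  94 | 001110100100111010 | 0 | 0
  95 | 011101001001110100 | 0 | 0
  96 | 111010010011101000 | 1 | 0
  97 | 110100100111010000 | 1 | 1
  98 | 101001001110100001 | 1 | 1
  99 | 010010011101000011 | 0 | 1
 100 | 100100111010000111 | 1 | 0
 101 | 001001110100001110 | 0 | 1
 102 | 010011101000011101 | 0 | 0
 103 | 100111010000111010 | 1 | 0
 104 | 001110100001110100 | 0 | 0
 105 | 011101000011101000 | 0 | 0
 106 | 111010000111010000 | 1 | 1
 107 | 110100001110100001 | 1 | 1
 108 | 101000011101000011 | 1 | 0
 109 | 010000111010000110 | 0 | 1
 110 | 100001110100001101 | 1 | 0
 111 | 000011101000011010 | 0 | 0
 112 | 000111010000110100 | 0 | 1
 113 | 001110100001101001 | 0 | 0
 114 | 011101000011010010 | 0 | 0
 115 | 111010000110100100 | 1 | 1
 116 | 110100001101001001 | 1 | 1
 117 | 101000011010010011 | 1 | 0
 118 | 010000110100100110 | 0 | 1
 119 | 100001101001001101 | 1 | 1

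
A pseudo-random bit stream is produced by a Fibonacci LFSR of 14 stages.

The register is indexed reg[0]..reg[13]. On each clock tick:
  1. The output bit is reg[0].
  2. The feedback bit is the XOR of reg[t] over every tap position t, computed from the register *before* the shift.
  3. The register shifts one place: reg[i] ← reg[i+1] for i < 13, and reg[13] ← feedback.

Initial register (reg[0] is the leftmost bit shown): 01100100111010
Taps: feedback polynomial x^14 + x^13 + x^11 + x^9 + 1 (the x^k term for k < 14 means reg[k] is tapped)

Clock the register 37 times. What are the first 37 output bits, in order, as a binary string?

0110010011101010111011100001000111110

step | reg (before) | out | fb
   0 | 01100100111010 | 0 | 1
   1 | 11001001110101 | 1 | 0
   2 | 10010011101010 | 1 | 1
   3 | 00100111010101 | 0 | 1
   4 | 01001110101011 | 0 | 1
   5 | 10011101010111 | 1 | 0
   6 | 00111010101110 | 0 | 1
   7 | 01110101011101 | 0 | 1
   8 | 11101010111011 | 1 | 1
   9 | 11010101110111 | 1 | 0
  10 | 10101011101110 | 1 | 0
  11 | 01010111011100 | 0 | 0
  12 | 10101110111000 | 1 | 0
  13 | 01011101110000 | 0 | 1
  14 | 10111011100001 | 1 | 0
  15 | 01110111000010 | 0 | 0
  16 | 11101110000100 | 1 | 0
  17 | 11011100001000 | 1 | 1
  18 | 10111000010001 | 1 | 1
  19 | 01110000100011 | 0 | 1
  20 | 11100001000111 | 1 | 1
  21 | 11000010001111 | 1 | 1
  22 | 10000100011111 | 1 | 0
  23 | 00001000111110 | 0 | 0
  24 | 00010001111100 | 0 | 0
  25 | 00100011111000 | 0 | 1
  26 | 01000111110001 | 0 | 0
  27 | 10001111100010 | 1 | 1
  28 | 00011111000101 | 0 | 0
  29 | 00111110001010 | 0 | 0
  30 | 01111100010100 | 0 | 0
  31 | 11111000101000 | 1 | 1
  32 | 11110001010001 | 1 | 1
  33 | 11100010100011 | 1 | 0
  34 | 11000101000110 | 1 | 0
  35 | 10001010001100 | 1 | 0
  36 | 00010100011000 | 0 | 1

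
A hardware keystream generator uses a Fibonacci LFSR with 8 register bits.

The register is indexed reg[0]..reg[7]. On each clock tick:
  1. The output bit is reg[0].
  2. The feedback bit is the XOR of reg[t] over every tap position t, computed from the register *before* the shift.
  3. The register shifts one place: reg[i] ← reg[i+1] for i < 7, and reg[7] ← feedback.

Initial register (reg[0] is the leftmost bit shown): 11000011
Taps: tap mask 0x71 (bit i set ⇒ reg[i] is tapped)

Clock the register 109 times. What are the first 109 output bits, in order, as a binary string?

1100001101001101011011010100000100111011001001001100000011101001000111000100000001011000111101000011111111001

k : reg_k → out_k, fb_k
0: 11000011 → 1, fb=0
1: 10000110 → 1, fb=1
2: 00001101 → 0, fb=0
3: 00011010 → 0, fb=0
4: 00110100 → 0, fb=1
5: 01101001 → 0, fb=1
6: 11010011 → 1, fb=0
7: 10100110 → 1, fb=1
8: 01001101 → 0, fb=0
9: 10011010 → 1, fb=1
10: 00110101 → 0, fb=1
11: 01101011 → 0, fb=0
12: 11010110 → 1, fb=1
13: 10101101 → 1, fb=1
14: 01011011 → 0, fb=0
15: 10110110 → 1, fb=1
16: 01101101 → 0, fb=0
17: 11011010 → 1, fb=1
18: 10110101 → 1, fb=0
19: 01101010 → 0, fb=0
20: 11010100 → 1, fb=0
21: 10101000 → 1, fb=0
22: 01010000 → 0, fb=0
23: 10100000 → 1, fb=1
24: 01000001 → 0, fb=0
25: 10000010 → 1, fb=0
26: 00000100 → 0, fb=1
27: 00001001 → 0, fb=1
28: 00010011 → 0, fb=1
29: 00100111 → 0, fb=0
30: 01001110 → 0, fb=1
31: 10011101 → 1, fb=1
32: 00111011 → 0, fb=0
33: 01110110 → 0, fb=0
34: 11101100 → 1, fb=1
35: 11011001 → 1, fb=0
36: 10110010 → 1, fb=0
37: 01100100 → 0, fb=1
38: 11001001 → 1, fb=0
39: 10010010 → 1, fb=0
40: 00100100 → 0, fb=1
41: 01001001 → 0, fb=1
42: 10010011 → 1, fb=0
43: 00100110 → 0, fb=0
44: 01001100 → 0, fb=0
45: 10011000 → 1, fb=0
46: 00110000 → 0, fb=0
47: 01100000 → 0, fb=0
48: 11000000 → 1, fb=1
49: 10000001 → 1, fb=1
50: 00000011 → 0, fb=1
51: 00000111 → 0, fb=0
52: 00001110 → 0, fb=1
53: 00011101 → 0, fb=0
54: 00111010 → 0, fb=0
55: 01110100 → 0, fb=1
56: 11101001 → 1, fb=0
57: 11010010 → 1, fb=0
58: 10100100 → 1, fb=0
59: 01001000 → 0, fb=1
60: 10010001 → 1, fb=1
61: 00100011 → 0, fb=1
62: 01000111 → 0, fb=0
63: 10001110 → 1, fb=0
64: 00011100 → 0, fb=0
65: 00111000 → 0, fb=1
66: 01110001 → 0, fb=0
67: 11100010 → 1, fb=0
68: 11000100 → 1, fb=0
69: 10001000 → 1, fb=0
70: 00010000 → 0, fb=0
71: 00100000 → 0, fb=0
72: 01000000 → 0, fb=0
73: 10000000 → 1, fb=1
74: 00000001 → 0, fb=0
75: 00000010 → 0, fb=1
76: 00000101 → 0, fb=1
77: 00001011 → 0, fb=0
78: 00010110 → 0, fb=0
79: 00101100 → 0, fb=0
80: 01011000 → 0, fb=1
81: 10110001 → 1, fb=1
82: 01100011 → 0, fb=1
83: 11000111 → 1, fb=1
84: 10001111 → 1, fb=0
85: 00011110 → 0, fb=1
86: 00111101 → 0, fb=0
87: 01111010 → 0, fb=0
88: 11110100 → 1, fb=0
89: 11101000 → 1, fb=0
90: 11010000 → 1, fb=1
91: 10100001 → 1, fb=1
92: 01000011 → 0, fb=1
93: 10000111 → 1, fb=1
94: 00001111 → 0, fb=1
95: 00011111 → 0, fb=1
96: 00111111 → 0, fb=1
97: 01111111 → 0, fb=1
98: 11111111 → 1, fb=0
99: 11111110 → 1, fb=0
100: 11111100 → 1, fb=1
101: 11111001 → 1, fb=0
102: 11110010 → 1, fb=0
103: 11100100 → 1, fb=0
104: 11001000 → 1, fb=0
105: 10010000 → 1, fb=1
106: 00100001 → 0, fb=0
107: 01000010 → 0, fb=1
108: 10000101 → 1, fb=0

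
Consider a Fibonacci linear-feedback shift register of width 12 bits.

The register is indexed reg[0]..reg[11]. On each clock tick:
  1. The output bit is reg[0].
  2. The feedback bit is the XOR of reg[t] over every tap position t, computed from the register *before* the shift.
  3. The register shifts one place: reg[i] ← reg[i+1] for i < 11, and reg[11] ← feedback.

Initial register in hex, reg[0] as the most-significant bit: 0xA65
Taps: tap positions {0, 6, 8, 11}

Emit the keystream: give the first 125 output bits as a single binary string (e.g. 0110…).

step | reg (before) | out | fb
   0 | 101001100101 | 1 | 1
   1 | 010011001011 | 0 | 0
   2 | 100110010110 | 1 | 1
   3 | 001100101101 | 0 | 1
   4 | 011001011011 | 0 | 0
   5 | 110010110110 | 1 | 0
   6 | 100101101100 | 1 | 1
   7 | 001011011001 | 0 | 0
   8 | 010110110010 | 0 | 1
   9 | 101101100101 | 1 | 1
  10 | 011011001011 | 0 | 0
  11 | 110110010110 | 1 | 1
  12 | 101100101101 | 1 | 0
  13 | 011001011010 | 0 | 1
  14 | 110010110101 | 1 | 1
  15 | 100101101011 | 1 | 0
  16 | 001011010110 | 0 | 0
  17 | 010110101100 | 0 | 0
  18 | 101101011000 | 1 | 0
  19 | 011010110000 | 0 | 1
  20 | 110101100001 | 1 | 1
  21 | 101011000011 | 1 | 0
  22 | 010110000110 | 0 | 0
  23 | 101100001100 | 1 | 0
  24 | 011000011000 | 0 | 1
  25 | 110000110001 | 1 | 1
  26 | 100001100011 | 1 | 1
  27 | 000011000111 | 0 | 1
  28 | 000110001111 | 0 | 0
  29 | 001100011110 | 0 | 1
  30 | 011000111101 | 0 | 1
  31 | 110001111011 | 1 | 0
  32 | 100011110110 | 1 | 0
  33 | 000111101100 | 0 | 0
  34 | 001111011000 | 0 | 1
  35 | 011110110001 | 0 | 0
  36 | 111101100010 | 1 | 0
  37 | 111011000100 | 1 | 1
  38 | 110110001001 | 1 | 1
  39 | 101100010011 | 1 | 0
  40 | 011000100110 | 0 | 1
  41 | 110001001101 | 1 | 1
  42 | 100010011011 | 1 | 1
  43 | 000100110111 | 0 | 0
  44 | 001001101110 | 0 | 0
  45 | 010011011100 | 0 | 1
  46 | 100110111001 | 1 | 0
  47 | 001101110010 | 0 | 1
  48 | 011011100101 | 0 | 0
  49 | 110111001010 | 1 | 0
  50 | 101110010100 | 1 | 1
  51 | 011100101001 | 0 | 1
  52 | 111001010011 | 1 | 0
  53 | 110010100110 | 1 | 0
  54 | 100101001100 | 1 | 0
  55 | 001010011000 | 0 | 1
  56 | 010100110001 | 0 | 0
  57 | 101001100010 | 1 | 0
  58 | 010011000100 | 0 | 0
  59 | 100110001000 | 1 | 0
  60 | 001100010000 | 0 | 0
  61 | 011000100000 | 0 | 1
  62 | 110001000001 | 1 | 0
  63 | 100010000010 | 1 | 1
  64 | 000100000101 | 0 | 1
  65 | 001000001011 | 0 | 0
  66 | 010000010110 | 0 | 0
  67 | 100000101100 | 1 | 1
  68 | 000001011001 | 0 | 0
  69 | 000010110010 | 0 | 1
  70 | 000101100101 | 0 | 0
  71 | 001011001010 | 0 | 1
  72 | 010110010101 | 0 | 1
  73 | 101100101011 | 1 | 0
  74 | 011001010110 | 0 | 0
  75 | 110010101100 | 1 | 1
  76 | 100101011001 | 1 | 1
  77 | 001010110011 | 0 | 0
  78 | 010101100110 | 0 | 1
  79 | 101011001101 | 1 | 1
  80 | 010110011011 | 0 | 0
  81 | 101100110110 | 1 | 0
  82 | 011001101100 | 0 | 0
  83 | 110011011000 | 1 | 0
  84 | 100110110000 | 1 | 0
  85 | 001101100000 | 0 | 1
  86 | 011011000001 | 0 | 1
  87 | 110110000011 | 1 | 0
  88 | 101100000110 | 1 | 1
  89 | 011000001101 | 0 | 0
  90 | 110000011010 | 1 | 0
  91 | 100000110100 | 1 | 0
  92 | 000001101000 | 0 | 0
  93 | 000011010000 | 0 | 0
  94 | 000110100000 | 0 | 1
  95 | 001101000001 | 0 | 1
  96 | 011010000011 | 0 | 1
  97 | 110100000111 | 1 | 0
  98 | 101000001110 | 1 | 0
  99 | 010000011100 | 0 | 1
 100 | 100000111001 | 1 | 0
 101 | 000001110010 | 0 | 1
 102 | 000011100101 | 0 | 0
 103 | 000111001010 | 0 | 1
 104 | 001110010101 | 0 | 1
 105 | 011100101011 | 0 | 1
 106 | 111001010111 | 1 | 0
 107 | 110010101110 | 1 | 1
 108 | 100101011101 | 1 | 1
 109 | 001010111011 | 0 | 1
 110 | 010101110111 | 0 | 0
 111 | 101011101110 | 1 | 1
 112 | 010111011101 | 0 | 0
 113 | 101110111010 | 1 | 1
 114 | 011101110101 | 0 | 0
 115 | 111011101010 | 1 | 1
 116 | 110111010101 | 1 | 0
 117 | 101110101010 | 1 | 1
 118 | 011101010101 | 0 | 1
 119 | 111010101011 | 1 | 0
 120 | 110101010110 | 1 | 1
 121 | 101010101101 | 1 | 0
 122 | 010101011010 | 0 | 1
 123 | 101010110101 | 1 | 1
 124 | 010101101011 | 0 | 1

10100110010110110010110101100001100011110110001001101110010100110001000001011001010110011011000001101000001110010101110111010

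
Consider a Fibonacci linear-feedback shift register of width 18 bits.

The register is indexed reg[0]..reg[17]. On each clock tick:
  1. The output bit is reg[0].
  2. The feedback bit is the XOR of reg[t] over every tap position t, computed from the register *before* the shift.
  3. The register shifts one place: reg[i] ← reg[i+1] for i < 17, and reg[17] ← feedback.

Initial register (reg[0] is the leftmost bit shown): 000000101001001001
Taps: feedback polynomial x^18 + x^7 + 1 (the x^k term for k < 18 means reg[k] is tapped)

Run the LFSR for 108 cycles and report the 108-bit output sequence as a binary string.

000000101001001001010010111011101100100101100010100111100000101101100110111011100000010001111011000011100111

k : reg_k → out_k, fb_k
0: 000000101001001001 → 0, fb=0
1: 000001010010010010 → 0, fb=1
2: 000010100100100101 → 0, fb=0
3: 000101001001001010 → 0, fb=0
4: 001010010010010100 → 0, fb=1
5: 010100100100101001 → 0, fb=0
6: 101001001001010010 → 1, fb=1
7: 010010010010100101 → 0, fb=1
8: 100100100101001011 → 1, fb=1
9: 001001001010010111 → 0, fb=0
10: 010010010100101110 → 0, fb=1
11: 100100101001011101 → 1, fb=1
12: 001001010010111011 → 0, fb=1
13: 010010100101110111 → 0, fb=0
14: 100101001011101110 → 1, fb=1
15: 001010010111011101 → 0, fb=1
16: 010100101110111011 → 0, fb=0
17: 101001011101110110 → 1, fb=0
18: 010010111011101100 → 0, fb=1
19: 100101110111011001 → 1, fb=0
20: 001011101110110010 → 0, fb=0
21: 010111011101100100 → 0, fb=1
22: 101110111011001001 → 1, fb=0
23: 011101110110010010 → 0, fb=1
24: 111011101100100101 → 1, fb=1
25: 110111011001001011 → 1, fb=0
26: 101110110010010110 → 1, fb=0
27: 011101100100101100 → 0, fb=0
28: 111011001001011000 → 1, fb=1
29: 110110010010110001 → 1, fb=0
30: 101100100101100010 → 1, fb=1
31: 011001001011000101 → 0, fb=0
32: 110010010110001010 → 1, fb=0
33: 100100101100010100 → 1, fb=1
34: 001001011000101001 → 0, fb=1
35: 010010110001010011 → 0, fb=1
36: 100101100010100111 → 1, fb=1
37: 001011000101001111 → 0, fb=0
38: 010110001010011110 → 0, fb=0
39: 101100010100111100 → 1, fb=0
40: 011000101001111000 → 0, fb=0
41: 110001010011110000 → 1, fb=0
42: 100010100111100000 → 1, fb=1
43: 000101001111000001 → 0, fb=0
44: 001010011110000010 → 0, fb=1
45: 010100111100000101 → 0, fb=1
46: 101001111000001011 → 1, fb=0
47: 010011110000010110 → 0, fb=1
48: 100111100000101101 → 1, fb=1
49: 001111000001011011 → 0, fb=0
50: 011110000010110110 → 0, fb=0
51: 111100000101101100 → 1, fb=1
52: 111000001011011001 → 1, fb=1
53: 110000010110110011 → 1, fb=0
54: 100000101101100110 → 1, fb=1
55: 000001011011001101 → 0, fb=1
56: 000010110110011011 → 0, fb=1
57: 000101101100110111 → 0, fb=0
58: 001011011001101110 → 0, fb=1
59: 010110110011011101 → 0, fb=1
60: 101101100110111011 → 1, fb=1
61: 011011001101110111 → 0, fb=0
62: 110110011011101110 → 1, fb=0
63: 101100110111011100 → 1, fb=0
64: 011001101110111000 → 0, fb=0
65: 110011011101110000 → 1, fb=0
66: 100110111011100000 → 1, fb=0
67: 001101110111000000 → 0, fb=1
68: 011011101110000001 → 0, fb=0
69: 110111011100000010 → 1, fb=0
70: 101110111000000100 → 1, fb=0
71: 011101110000001000 → 0, fb=1
72: 111011100000010001 → 1, fb=1
73: 110111000000100011 → 1, fb=1
74: 101110000001000111 → 1, fb=1
75: 011100000010001111 → 0, fb=0
76: 111000000100011110 → 1, fb=1
77: 110000001000111101 → 1, fb=1
78: 100000010001111011 → 1, fb=0
79: 000000100011110110 → 0, fb=0
80: 000001000111101100 → 0, fb=0
81: 000010001111011000 → 0, fb=0
82: 000100011110110000 → 0, fb=1
83: 001000111101100001 → 0, fb=1
84: 010001111011000011 → 0, fb=1
85: 100011110110000111 → 1, fb=0
86: 000111101100001110 → 0, fb=0
87: 001111011000011100 → 0, fb=1
88: 011110110000111001 → 0, fb=1
89: 111101100001110011 → 1, fb=1
90: 111011000011100111 → 1, fb=1
91: 110110000111001111 → 1, fb=1
92: 101100001110011111 → 1, fb=1
93: 011000011100111111 → 0, fb=1
94: 110000111001111111 → 1, fb=0
95: 100001110011111110 → 1, fb=0
96: 000011100111111100 → 0, fb=0
97: 000111001111111000 → 0, fb=0
98: 001110011111110000 → 0, fb=1
99: 011100111111100001 → 0, fb=1
100: 111001111111000011 → 1, fb=0
101: 110011111110000110 → 1, fb=0
102: 100111111100001100 → 1, fb=0
103: 001111111000011000 → 0, fb=1
104: 011111110000110001 → 0, fb=1
105: 111111100001100011 → 1, fb=1
106: 111111000011000111 → 1, fb=1
107: 111110000110001111 → 1, fb=1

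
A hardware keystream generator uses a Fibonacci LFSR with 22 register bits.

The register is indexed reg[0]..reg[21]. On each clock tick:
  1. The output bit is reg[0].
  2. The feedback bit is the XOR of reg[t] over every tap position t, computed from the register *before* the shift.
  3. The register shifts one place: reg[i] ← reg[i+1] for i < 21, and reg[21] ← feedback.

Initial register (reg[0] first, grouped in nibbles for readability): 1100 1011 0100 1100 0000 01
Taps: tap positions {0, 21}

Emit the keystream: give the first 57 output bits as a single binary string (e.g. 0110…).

110010110100110000000101110010011101111111100101110001011

tick  register→output (feedback)
  0  1100101101001100000001→1 (0)
  1  1001011010011000000010→1 (1)
  2  0010110100110000000101→0 (1)
  3  0101101001100000001011→0 (1)
  4  1011010011000000010111→1 (0)
  5  0110100110000000101110→0 (0)
  6  1101001100000001011100→1 (1)
  7  1010011000000010111001→1 (0)
  8  0100110000000101110010→0 (0)
  9  1001100000001011100100→1 (1)
 10  0011000000010111001001→0 (1)
 11  0110000000101110010011→0 (1)
 12  1100000001011100100111→1 (0)
 13  1000000010111001001110→1 (1)
 14  0000000101110010011101→0 (1)
 15  0000001011100100111011→0 (1)
 16  0000010111001001110111→0 (1)
 17  0000101110010011101111→0 (1)
 18  0001011100100111011111→0 (1)
 19  0010111001001110111111→0 (1)
 20  0101110010011101111111→0 (1)
 21  1011100100111011111111→1 (0)
 22  0111001001110111111110→0 (0)
 23  1110010011101111111100→1 (1)
 24  1100100111011111111001→1 (0)
 25  1001001110111111110010→1 (1)
 26  0010011101111111100101→0 (1)
 27  0100111011111111001011→0 (1)
 28  1001110111111110010111→1 (0)
 29  0011101111111100101110→0 (0)
 30  0111011111111001011100→0 (0)
 31  1110111111110010111000→1 (1)
 32  1101111111100101110001→1 (0)
 33  1011111111001011100010→1 (1)
 34  0111111110010111000101→0 (1)
 35  1111111100101110001011→1 (0)
 36  1111111001011100010110→1 (1)
 37  1111110010111000101101→1 (0)
 38  1111100101110001011010→1 (1)
 39  1111001011100010110101→1 (0)
 40  1110010111000101101010→1 (1)
 41  1100101110001011010101→1 (0)
 42  1001011100010110101010→1 (1)
 43  0010111000101101010101→0 (1)
 44  0101110001011010101011→0 (1)
 45  1011100010110101010111→1 (0)
 46  0111000101101010101110→0 (0)
 47  1110001011010101011100→1 (1)
 48  1100010110101010111001→1 (0)
 49  1000101101010101110010→1 (1)
 50  0001011010101011100101→0 (1)
 51  0010110101010111001011→0 (1)
 52  0101101010101110010111→0 (1)
 53  1011010101011100101111→1 (0)
 54  0110101010111001011110→0 (0)
 55  1101010101110010111100→1 (1)
 56  1010101011100101111001→1 (0)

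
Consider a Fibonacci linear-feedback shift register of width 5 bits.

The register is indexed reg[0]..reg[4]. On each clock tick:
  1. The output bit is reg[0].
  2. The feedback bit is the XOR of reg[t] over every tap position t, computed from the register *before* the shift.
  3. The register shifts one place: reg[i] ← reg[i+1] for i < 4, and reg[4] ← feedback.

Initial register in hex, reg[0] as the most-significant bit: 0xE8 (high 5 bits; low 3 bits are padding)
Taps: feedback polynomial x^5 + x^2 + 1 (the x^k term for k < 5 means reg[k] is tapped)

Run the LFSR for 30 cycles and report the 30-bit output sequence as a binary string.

111010100001001011001111100011

tick  register→output (feedback)
  0  11101→1 (0)
  1  11010→1 (1)
  2  10101→1 (0)
  3  01010→0 (0)
  4  10100→1 (0)
  5  01000→0 (0)
  6  10000→1 (1)
  7  00001→0 (0)
  8  00010→0 (0)
  9  00100→0 (1)
 10  01001→0 (0)
 11  10010→1 (1)
 12  00101→0 (1)
 13  01011→0 (0)
 14  10110→1 (0)
 15  01100→0 (1)
 16  11001→1 (1)
 17  10011→1 (1)
 18  00111→0 (1)
 19  01111→0 (1)
 20  11111→1 (0)
 21  11110→1 (0)
 22  11100→1 (0)
 23  11000→1 (1)
 24  10001→1 (1)
 25  00011→0 (0)
 26  00110→0 (1)
 27  01101→0 (1)
 28  11011→1 (1)
 29  10111→1 (0)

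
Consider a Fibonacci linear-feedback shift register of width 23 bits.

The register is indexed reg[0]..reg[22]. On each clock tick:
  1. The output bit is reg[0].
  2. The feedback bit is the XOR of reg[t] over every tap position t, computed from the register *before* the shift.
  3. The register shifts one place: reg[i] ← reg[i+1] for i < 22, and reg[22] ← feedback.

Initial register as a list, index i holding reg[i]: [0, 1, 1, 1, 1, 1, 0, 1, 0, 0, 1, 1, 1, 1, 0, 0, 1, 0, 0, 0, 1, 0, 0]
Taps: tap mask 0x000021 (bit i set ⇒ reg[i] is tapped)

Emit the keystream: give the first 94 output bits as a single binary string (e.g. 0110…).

0111110100111100100010011011010101011011011111100011110001101001011100110110001010001110001111

step | reg (before) | out | fb
   0 | 01111101001111001000100 | 0 | 1
   1 | 11111010011110010001001 | 1 | 1
   2 | 11110100111100100010011 | 1 | 0
   3 | 11101001111001000100110 | 1 | 1
   4 | 11010011110010001001101 | 1 | 1
   5 | 10100111100100010011011 | 1 | 0
   6 | 01001111001000100110110 | 0 | 1
   7 | 10011110010001001101101 | 1 | 0
   8 | 00111100100010011011010 | 0 | 1
   9 | 01111001000100110110101 | 0 | 0
  10 | 11110010001001101101010 | 1 | 1
  11 | 11100100010011011010101 | 1 | 0
  12 | 11001000100110110101010 | 1 | 1
  13 | 10010001001101101010101 | 1 | 1
  14 | 00100010011011010101011 | 0 | 0
  15 | 01000100110110101010110 | 0 | 1
  16 | 10001001101101010101101 | 1 | 1
  17 | 00010011011010101011011 | 0 | 0
  18 | 00100110110101010110110 | 0 | 1
  19 | 01001101101010101101101 | 0 | 1
  20 | 10011011010101011011011 | 1 | 1
  21 | 00110110101010110110111 | 0 | 1
  22 | 01101101010101101101111 | 0 | 1
  23 | 11011010101011011011111 | 1 | 1
  24 | 10110101010110110111111 | 1 | 0
  25 | 01101010101101101111110 | 0 | 0
  26 | 11010101011011011111100 | 1 | 0
  27 | 10101010110110111111000 | 1 | 1
  28 | 01010101101101111110001 | 0 | 1
  29 | 10101011011011111100011 | 1 | 1
  30 | 01010110110111111000111 | 0 | 1
  31 | 10101101101111110001111 | 1 | 0
  32 | 01011011011111100011110 | 0 | 0
  33 | 10110110111111000111100 | 1 | 0
  34 | 01101101111110001111000 | 0 | 1
  35 | 11011011111100011110001 | 1 | 1
  36 | 10110111111000111100011 | 1 | 0
  37 | 01101111110001111000110 | 0 | 1
  38 | 11011111100011110001101 | 1 | 0
  39 | 10111111000111100011010 | 1 | 0
  40 | 01111110001111000110100 | 0 | 1
  41 | 11111100011110001101001 | 1 | 0
  42 | 11111000111100011010010 | 1 | 1
  43 | 11110001111000110100101 | 1 | 1
  44 | 11100011110001101001011 | 1 | 1
  45 | 11000111100011010010111 | 1 | 0
  46 | 10001111000110100101110 | 1 | 0
  47 | 00011110001101001011100 | 0 | 1
  48 | 00111100011010010111001 | 0 | 1
  49 | 01111000110100101110011 | 0 | 0
  50 | 11110001101001011100110 | 1 | 1
  51 | 11100011010010111001101 | 1 | 1
  52 | 11000110100101110011011 | 1 | 0
  53 | 10001101001011100110110 | 1 | 0
  54 | 00011010010111001101100 | 0 | 0
  55 | 00110100101110011011000 | 0 | 1
  56 | 01101001011100110110001 | 0 | 0
  57 | 11010010111001101100010 | 1 | 1
  58 | 10100101110011011000101 | 1 | 0
  59 | 01001011100110110001010 | 0 | 0
  60 | 10010111001101100010100 | 1 | 0
  61 | 00101110011011000101000 | 0 | 1
  62 | 01011100110110001010001 | 0 | 1
  63 | 10111001101100010100011 | 1 | 1
  64 | 01110011011000101000111 | 0 | 0
  65 | 11100110110001010001110 | 1 | 0
  66 | 11001101100010100011100 | 1 | 0
  67 | 10011011000101000111000 | 1 | 1
  68 | 00110110001010001110001 | 0 | 1
  69 | 01101100010100011100011 | 0 | 1
  70 | 11011000101000111000111 | 1 | 1
  71 | 10110001010001110001111 | 1 | 1
  72 | 01100010100011100011111 | 0 | 0
  73 | 11000101000111000111110 | 1 | 0
  74 | 10001010001110001111100 | 1 | 1
  75 | 00010100011100011111001 | 0 | 1
  76 | 00101000111000111110011 | 0 | 0
  77 | 01010001110001111100110 | 0 | 0
  78 | 10100011100011111001100 | 1 | 1
  79 | 01000111000111110011001 | 0 | 1
  80 | 10001110001111100110011 | 1 | 0
  81 | 00011100011111001100110 | 0 | 1
  82 | 00111000111110011001101 | 0 | 0
  83 | 01110001111100110011010 | 0 | 0
  84 | 11100011111001100110100 | 1 | 1
  85 | 11000111110011001101001 | 1 | 0
  86 | 10001111100110011010010 | 1 | 0
  87 | 00011111001100110100100 | 0 | 1
  88 | 00111110011001101001001 | 0 | 1
  89 | 01111100110011010010011 | 0 | 1
  90 | 11111001100110100100111 | 1 | 1
  91 | 11110011001101001001111 | 1 | 1
  92 | 11100110011010010011111 | 1 | 0
  93 | 11001100110100100111110 | 1 | 0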